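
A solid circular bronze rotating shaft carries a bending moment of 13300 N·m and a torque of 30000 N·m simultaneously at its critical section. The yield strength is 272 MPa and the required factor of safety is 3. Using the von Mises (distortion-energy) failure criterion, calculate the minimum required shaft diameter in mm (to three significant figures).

d = 149 mm

σ_allow = σ_y/n = 272/3 = 90.67 MPa.
For a solid shaft σ_b = 32M/(πd³) and τ = 16T/(πd³), so the von Mises stress is σ' = (16/πd³)·√(4M²+3T²).
√(4M²+3T²) = √(4×(1.330×10^7)² + 3×(3.000×10^7)²) = 5.837×10^7 N·mm.
d³ = 16×5.837×10^7/(π×90.67) = 3.279×10^6 mm³.
d = 148.6 mm.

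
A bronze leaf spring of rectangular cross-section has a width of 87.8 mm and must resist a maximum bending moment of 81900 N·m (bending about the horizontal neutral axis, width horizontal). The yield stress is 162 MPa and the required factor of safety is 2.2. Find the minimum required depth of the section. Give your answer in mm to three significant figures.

σ_allow = 162/2.2 = 73.64 MPa.
For a rectangular section σ = 6M/(bh²), so h² = 6M/(b σ_allow) = 6×8.1900×10^7/(87.8×73.64) = 76010 mm².
h = 275.7 mm.

h = 276 mm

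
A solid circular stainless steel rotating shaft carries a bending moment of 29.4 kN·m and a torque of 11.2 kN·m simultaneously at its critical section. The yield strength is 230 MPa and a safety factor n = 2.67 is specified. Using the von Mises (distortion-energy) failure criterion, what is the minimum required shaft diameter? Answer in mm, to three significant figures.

σ_allow = σ_y/n = 230/2.67 = 86.14 MPa.
For a solid shaft σ_b = 32M/(πd³) and τ = 16T/(πd³), so the von Mises stress is σ' = (16/πd³)·√(4M²+3T²).
√(4M²+3T²) = √(4×(2.940×10^7)² + 3×(1.120×10^7)²) = 6.192×10^7 N·mm.
d³ = 16×6.192×10^7/(π×86.14) = 3.661×10^6 mm³.
d = 154.1 mm.

d = 154 mm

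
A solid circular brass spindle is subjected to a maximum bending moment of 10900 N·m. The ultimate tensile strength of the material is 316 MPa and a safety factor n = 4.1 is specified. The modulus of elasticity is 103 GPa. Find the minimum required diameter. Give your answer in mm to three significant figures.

σ_allow = 316/4.1 = 77.07 MPa.
For a solid circular section σ = 32M/(πd³), so d³ = 32M/(π σ_allow) = 32×1.0900×10^7/(π×77.07) = 1.441×10^6 mm³.
d = 112.9 mm.

d = 113 mm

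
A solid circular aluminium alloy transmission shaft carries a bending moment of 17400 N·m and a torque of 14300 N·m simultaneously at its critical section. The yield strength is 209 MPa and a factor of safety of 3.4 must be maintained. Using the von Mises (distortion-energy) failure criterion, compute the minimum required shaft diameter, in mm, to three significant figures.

d = 152 mm

σ_allow = σ_y/n = 209/3.4 = 61.47 MPa.
For a solid shaft σ_b = 32M/(πd³) and τ = 16T/(πd³), so the von Mises stress is σ' = (16/πd³)·√(4M²+3T²).
√(4M²+3T²) = √(4×(1.740×10^7)² + 3×(1.430×10^7)²) = 4.271×10^7 N·mm.
d³ = 16×4.271×10^7/(π×61.47) = 3.539×10^6 mm³.
d = 152.4 mm.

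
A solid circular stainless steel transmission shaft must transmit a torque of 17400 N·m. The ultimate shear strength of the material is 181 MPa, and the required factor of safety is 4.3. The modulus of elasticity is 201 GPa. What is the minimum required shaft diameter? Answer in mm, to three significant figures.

d = 128 mm

Allowable shear stress τ_allow = 181/4.3 = 42.09 MPa.
For a solid shaft τ = 16T/(πd³), so d³ = 16T/(π τ_allow) = 16×1.7400×10^7/(π×42.09) = 2.105×10^6 mm³.
d = (2.105×10^6)^(1/3) = 128.2 mm.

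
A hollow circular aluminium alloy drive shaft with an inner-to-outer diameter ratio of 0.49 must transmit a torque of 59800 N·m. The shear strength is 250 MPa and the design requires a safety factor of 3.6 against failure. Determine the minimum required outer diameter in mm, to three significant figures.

d_o = 167 mm

τ_allow = 250/3.6 = 69.44 MPa.
For a hollow shaft τ = 16T/[πd_o³(1−k⁴)] with k = 0.49, so 1−k⁴ = 0.9424.
d_o³ = 16T/[π τ_allow (1−k⁴)] = 16×5.9800×10^7/(π×69.44×0.9424) = 4.654×10^6 mm³.
d_o = 167.0 mm.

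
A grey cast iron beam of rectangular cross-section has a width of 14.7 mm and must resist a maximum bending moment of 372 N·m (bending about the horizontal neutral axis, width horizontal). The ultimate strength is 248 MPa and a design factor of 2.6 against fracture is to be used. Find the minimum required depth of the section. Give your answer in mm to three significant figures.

h = 39.9 mm

σ_allow = 248/2.6 = 95.38 MPa.
For a rectangular section σ = 6M/(bh²), so h² = 6M/(b σ_allow) = 6×372000/(14.7×95.38) = 1592 mm².
h = 39.90 mm.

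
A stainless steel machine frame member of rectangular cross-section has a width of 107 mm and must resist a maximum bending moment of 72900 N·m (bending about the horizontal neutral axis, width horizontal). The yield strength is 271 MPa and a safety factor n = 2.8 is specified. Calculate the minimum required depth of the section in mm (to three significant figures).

σ_allow = 271/2.8 = 96.79 MPa.
For a rectangular section σ = 6M/(bh²), so h² = 6M/(b σ_allow) = 6×7.2900×10^7/(107×96.79) = 42240 mm².
h = 205.5 mm.

h = 206 mm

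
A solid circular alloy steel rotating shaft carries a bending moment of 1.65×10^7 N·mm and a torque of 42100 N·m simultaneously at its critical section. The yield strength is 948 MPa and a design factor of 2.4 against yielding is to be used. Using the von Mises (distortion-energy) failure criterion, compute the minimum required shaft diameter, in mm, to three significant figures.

d = 101 mm

σ_allow = σ_y/n = 948/2.4 = 395.0 MPa.
For a solid shaft σ_b = 32M/(πd³) and τ = 16T/(πd³), so the von Mises stress is σ' = (16/πd³)·√(4M²+3T²).
√(4M²+3T²) = √(4×(1.650×10^7)² + 3×(4.210×10^7)²) = 8.004×10^7 N·mm.
d³ = 16×8.004×10^7/(π×395.0) = 1.032×10^6 mm³.
d = 101.1 mm.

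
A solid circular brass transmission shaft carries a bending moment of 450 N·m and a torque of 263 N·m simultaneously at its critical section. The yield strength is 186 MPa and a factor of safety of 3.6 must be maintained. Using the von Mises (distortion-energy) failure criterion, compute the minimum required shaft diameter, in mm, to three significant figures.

d = 46.3 mm

σ_allow = σ_y/n = 186/3.6 = 51.67 MPa.
For a solid shaft σ_b = 32M/(πd³) and τ = 16T/(πd³), so the von Mises stress is σ' = (16/πd³)·√(4M²+3T²).
√(4M²+3T²) = √(4×(450000)² + 3×(263000)²) = 1.009×10^6 N·mm.
d³ = 16×1.009×10^6/(π×51.67) = 99430 mm³.
d = 46.33 mm.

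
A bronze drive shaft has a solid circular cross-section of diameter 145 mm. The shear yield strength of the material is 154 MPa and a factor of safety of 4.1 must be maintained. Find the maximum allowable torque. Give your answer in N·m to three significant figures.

T_allow = 22500 N·m

τ_allow = 154/4.1 = 37.56 MPa.
For a solid shaft T_allow = τ_allow·πd³/16; πd³/16 = π×145³/16 = 598600 mm³.
T_allow = 37.56×598600 = 2.248×10^7 N·mm = 22480 N·m.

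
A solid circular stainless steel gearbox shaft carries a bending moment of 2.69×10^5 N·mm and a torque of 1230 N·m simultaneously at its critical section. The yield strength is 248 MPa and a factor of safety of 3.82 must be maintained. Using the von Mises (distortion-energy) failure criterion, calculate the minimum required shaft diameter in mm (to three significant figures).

σ_allow = σ_y/n = 248/3.82 = 64.92 MPa.
For a solid shaft σ_b = 32M/(πd³) and τ = 16T/(πd³), so the von Mises stress is σ' = (16/πd³)·√(4M²+3T²).
√(4M²+3T²) = √(4×(269000)² + 3×(1.230×10^6)²) = 2.197×10^6 N·mm.
d³ = 16×2.197×10^6/(π×64.92) = 172400 mm³.
d = 55.65 mm.

d = 55.7 mm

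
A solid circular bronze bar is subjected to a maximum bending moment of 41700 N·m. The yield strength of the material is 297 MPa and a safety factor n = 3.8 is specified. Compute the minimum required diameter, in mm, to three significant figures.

d = 176 mm

σ_allow = 297/3.8 = 78.16 MPa.
For a solid circular section σ = 32M/(πd³), so d³ = 32M/(π σ_allow) = 32×4.1700×10^7/(π×78.16) = 5.435×10^6 mm³.
d = 175.8 mm.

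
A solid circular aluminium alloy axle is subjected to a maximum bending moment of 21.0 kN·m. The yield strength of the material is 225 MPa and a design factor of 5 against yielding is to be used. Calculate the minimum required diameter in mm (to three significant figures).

σ_allow = 225/5 = 45.00 MPa.
For a solid circular section σ = 32M/(πd³), so d³ = 32M/(π σ_allow) = 32×2.1000×10^7/(π×45.00) = 4.753×10^6 mm³.
d = 168.1 mm.

d = 168 mm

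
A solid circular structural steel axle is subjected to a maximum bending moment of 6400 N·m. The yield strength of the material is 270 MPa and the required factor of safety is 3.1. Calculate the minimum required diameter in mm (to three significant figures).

σ_allow = 270/3.1 = 87.10 MPa.
For a solid circular section σ = 32M/(πd³), so d³ = 32M/(π σ_allow) = 32×6400000/(π×87.10) = 748500 mm³.
d = 90.79 mm.

d = 90.8 mm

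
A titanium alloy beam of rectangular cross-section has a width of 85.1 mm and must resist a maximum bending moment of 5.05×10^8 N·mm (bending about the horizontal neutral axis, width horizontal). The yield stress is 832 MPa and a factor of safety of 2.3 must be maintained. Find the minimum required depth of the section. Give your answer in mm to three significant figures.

σ_allow = 832/2.3 = 361.7 MPa.
For a rectangular section σ = 6M/(bh²), so h² = 6M/(b σ_allow) = 6×5.0500×10^8/(85.1×361.7) = 98430 mm².
h = 313.7 mm.

h = 314 mm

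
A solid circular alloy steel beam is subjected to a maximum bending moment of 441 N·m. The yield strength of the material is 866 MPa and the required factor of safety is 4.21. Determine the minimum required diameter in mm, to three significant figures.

σ_allow = 866/4.21 = 205.7 MPa.
For a solid circular section σ = 32M/(πd³), so d³ = 32M/(π σ_allow) = 32×441000/(π×205.7) = 21840 mm³.
d = 27.95 mm.

d = 28.0 mm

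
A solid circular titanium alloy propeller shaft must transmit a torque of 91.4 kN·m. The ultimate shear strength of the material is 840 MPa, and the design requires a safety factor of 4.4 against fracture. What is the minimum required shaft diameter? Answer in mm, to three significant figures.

Allowable shear stress τ_allow = 840/4.4 = 190.9 MPa.
For a solid shaft τ = 16T/(πd³), so d³ = 16T/(π τ_allow) = 16×9.1400×10^7/(π×190.9) = 2.438×10^6 mm³.
d = (2.438×10^6)^(1/3) = 134.6 mm.

d = 135 mm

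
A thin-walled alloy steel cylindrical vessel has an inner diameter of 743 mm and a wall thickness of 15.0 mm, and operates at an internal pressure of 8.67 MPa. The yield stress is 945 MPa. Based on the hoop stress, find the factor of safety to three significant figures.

σ_h = pD/(2t) = 8.67×743/(2×15.0) = 214.7 MPa.
n = 945/214.7 = 4.401.

n = 4.40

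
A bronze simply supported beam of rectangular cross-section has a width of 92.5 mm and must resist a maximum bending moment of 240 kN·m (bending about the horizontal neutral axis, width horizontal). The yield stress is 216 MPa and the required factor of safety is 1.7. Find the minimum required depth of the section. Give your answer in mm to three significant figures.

σ_allow = 216/1.7 = 127.1 MPa.
For a rectangular section σ = 6M/(bh²), so h² = 6M/(b σ_allow) = 6×2.4000×10^8/(92.5×127.1) = 122500 mm².
h = 350.0 mm.

h = 350 mm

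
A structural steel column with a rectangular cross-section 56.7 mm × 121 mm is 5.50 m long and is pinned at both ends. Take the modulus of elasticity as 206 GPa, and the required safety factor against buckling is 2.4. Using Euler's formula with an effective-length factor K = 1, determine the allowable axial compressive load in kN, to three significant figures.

P_allow = 51.5 kN

Buckling occurs about the weak axis: I_min = h·b³/12 = 121×56.7³/12 = 1.838×10^6 mm⁴ (b = 56.7 mm is the smaller dimension).
Effective length L_e = KL = 1×5.50 m = 5500 mm.
Euler critical load P_cr = π²EI/L_e² = π²×206000×1.838×10^6/5500² = 123500 N.
P_allow = P_cr/n = 123500/2.4 = 51470 N.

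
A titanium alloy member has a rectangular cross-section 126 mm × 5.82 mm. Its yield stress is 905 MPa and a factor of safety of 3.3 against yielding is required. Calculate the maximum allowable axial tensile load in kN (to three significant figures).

σ_allow = 905/3.3 = 274.2 MPa.
A = 126×5.82 = 733.3 mm².
F_allow = σ_allow × A = 274.2×733.3 = 201100 N.

F_allow = 201 kN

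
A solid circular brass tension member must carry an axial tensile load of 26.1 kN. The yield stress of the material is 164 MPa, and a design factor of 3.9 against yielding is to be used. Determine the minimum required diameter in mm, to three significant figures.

Allowable stress σ_allow = 164/3.9 = 42.05 MPa.
Required area A = F/σ_allow = 26100/42.05 = 620.7 mm².
A = πd²/4 → d = √(4A/π) = 28.11 mm.

d = 28.1 mm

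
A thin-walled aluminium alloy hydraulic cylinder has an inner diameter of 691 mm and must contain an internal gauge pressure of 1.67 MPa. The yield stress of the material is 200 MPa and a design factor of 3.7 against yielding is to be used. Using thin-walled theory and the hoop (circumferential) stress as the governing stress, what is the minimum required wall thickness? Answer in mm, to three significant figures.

t = 10.7 mm

σ_allow = 200/3.7 = 54.05 MPa.
Hoop stress σ_h = pD/(2t), so t = pD/(2σ_allow) = 1.67×691/(2×54.05) = 10.67 mm.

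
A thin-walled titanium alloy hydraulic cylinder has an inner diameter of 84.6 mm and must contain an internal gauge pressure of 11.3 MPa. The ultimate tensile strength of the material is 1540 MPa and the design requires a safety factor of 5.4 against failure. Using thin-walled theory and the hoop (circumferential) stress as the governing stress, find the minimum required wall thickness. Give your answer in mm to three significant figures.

σ_allow = 1540/5.4 = 285.2 MPa.
Hoop stress σ_h = pD/(2t), so t = pD/(2σ_allow) = 11.3×84.6/(2×285.2) = 1.676 mm.

t = 1.68 mm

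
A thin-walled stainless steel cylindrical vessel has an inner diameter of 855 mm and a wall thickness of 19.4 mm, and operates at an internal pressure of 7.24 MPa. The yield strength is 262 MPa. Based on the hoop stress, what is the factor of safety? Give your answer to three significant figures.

σ_h = pD/(2t) = 7.24×855/(2×19.4) = 159.5 MPa.
n = 262/159.5 = 1.642.

n = 1.64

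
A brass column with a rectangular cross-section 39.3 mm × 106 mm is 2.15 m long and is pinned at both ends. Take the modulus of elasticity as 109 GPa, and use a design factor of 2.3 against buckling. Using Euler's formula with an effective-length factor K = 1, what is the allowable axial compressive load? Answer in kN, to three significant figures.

Buckling occurs about the weak axis: I_min = h·b³/12 = 106×39.3³/12 = 536200 mm⁴ (b = 39.3 mm is the smaller dimension).
Effective length L_e = KL = 1×2.15 m = 2150 mm.
Euler critical load P_cr = π²EI/L_e² = π²×109000×536200/2150² = 124800 N.
P_allow = P_cr/n = 124800/2.3 = 54250 N.

P_allow = 54.3 kN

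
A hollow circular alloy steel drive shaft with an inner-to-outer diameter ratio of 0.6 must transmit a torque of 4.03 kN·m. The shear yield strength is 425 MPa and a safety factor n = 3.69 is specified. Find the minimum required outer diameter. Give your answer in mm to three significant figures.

d_o = 58.9 mm

τ_allow = 425/3.69 = 115.2 MPa.
For a hollow shaft τ = 16T/[πd_o³(1−k⁴)] with k = 0.6, so 1−k⁴ = 0.8704.
d_o³ = 16T/[π τ_allow (1−k⁴)] = 16×4030000/(π×115.2×0.8704) = 204700 mm³.
d_o = 58.94 mm.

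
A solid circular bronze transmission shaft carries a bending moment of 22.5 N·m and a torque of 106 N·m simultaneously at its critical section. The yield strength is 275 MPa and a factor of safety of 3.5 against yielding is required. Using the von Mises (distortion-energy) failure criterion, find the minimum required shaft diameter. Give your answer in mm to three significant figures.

σ_allow = σ_y/n = 275/3.5 = 78.57 MPa.
For a solid shaft σ_b = 32M/(πd³) and τ = 16T/(πd³), so the von Mises stress is σ' = (16/πd³)·√(4M²+3T²).
√(4M²+3T²) = √(4×(22500)² + 3×(106000)²) = 189000 N·mm.
d³ = 16×189000/(π×78.57) = 12250 mm³.
d = 23.05 mm.

d = 23.1 mm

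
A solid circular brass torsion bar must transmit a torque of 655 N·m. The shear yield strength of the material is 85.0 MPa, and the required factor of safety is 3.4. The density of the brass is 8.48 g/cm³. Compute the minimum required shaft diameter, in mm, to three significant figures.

Allowable shear stress τ_allow = 85.0/3.4 = 25.00 MPa.
For a solid shaft τ = 16T/(πd³), so d³ = 16T/(π τ_allow) = 16×655000/(π×25.00) = 133400 mm³.
d = (133400)^(1/3) = 51.10 mm.

d = 51.1 mm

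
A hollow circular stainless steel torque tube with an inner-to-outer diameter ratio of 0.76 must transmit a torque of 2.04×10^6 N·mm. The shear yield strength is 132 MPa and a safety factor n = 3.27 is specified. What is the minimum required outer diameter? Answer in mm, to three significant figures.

d_o = 72.8 mm

τ_allow = 132/3.27 = 40.37 MPa.
For a hollow shaft τ = 16T/[πd_o³(1−k⁴)] with k = 0.76, so 1−k⁴ = 0.6664.
d_o³ = 16T/[π τ_allow (1−k⁴)] = 16×2040000/(π×40.37×0.6664) = 386200 mm³.
d_o = 72.83 mm.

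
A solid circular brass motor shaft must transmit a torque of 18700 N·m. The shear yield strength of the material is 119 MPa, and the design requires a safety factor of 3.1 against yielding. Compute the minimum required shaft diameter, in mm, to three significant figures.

d = 135 mm

Allowable shear stress τ_allow = 119/3.1 = 38.39 MPa.
For a solid shaft τ = 16T/(πd³), so d³ = 16T/(π τ_allow) = 16×1.8700×10^7/(π×38.39) = 2.481×10^6 mm³.
d = (2.481×10^6)^(1/3) = 135.4 mm.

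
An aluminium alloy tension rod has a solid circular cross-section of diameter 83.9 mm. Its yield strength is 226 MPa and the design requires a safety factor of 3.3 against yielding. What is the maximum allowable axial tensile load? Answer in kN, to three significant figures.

σ_allow = 226/3.3 = 68.48 MPa.
A = πd²/4 = π×83.9²/4 = 5529 mm².
F_allow = σ_allow × A = 68.48×5529 = 378600 N.

F_allow = 379 kN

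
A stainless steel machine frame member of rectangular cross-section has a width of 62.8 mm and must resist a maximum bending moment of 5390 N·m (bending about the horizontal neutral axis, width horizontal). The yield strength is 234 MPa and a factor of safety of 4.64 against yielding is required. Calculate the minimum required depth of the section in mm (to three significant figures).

h = 101 mm

σ_allow = 234/4.64 = 50.43 MPa.
For a rectangular section σ = 6M/(bh²), so h² = 6M/(b σ_allow) = 6×5390000/(62.8×50.43) = 10210 mm².
h = 101.1 mm.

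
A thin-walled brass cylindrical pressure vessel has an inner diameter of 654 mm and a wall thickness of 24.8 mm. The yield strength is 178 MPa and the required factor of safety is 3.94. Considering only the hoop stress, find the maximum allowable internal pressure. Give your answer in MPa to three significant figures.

p_allow = 3.43 MPa

σ_allow = 178/3.94 = 45.18 MPa.
σ_h = pD/(2t) → p_allow = 2σ_allow t/D = 2×45.18×24.8/654 = 3.426 MPa.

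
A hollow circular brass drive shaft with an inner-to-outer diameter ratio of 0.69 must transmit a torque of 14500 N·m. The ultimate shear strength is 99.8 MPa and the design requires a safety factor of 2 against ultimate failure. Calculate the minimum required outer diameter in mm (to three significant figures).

τ_allow = 99.8/2 = 49.90 MPa.
For a hollow shaft τ = 16T/[πd_o³(1−k⁴)] with k = 0.69, so 1−k⁴ = 0.7733.
d_o³ = 16T/[π τ_allow (1−k⁴)] = 16×1.4500×10^7/(π×49.90×0.7733) = 1.914×10^6 mm³.
d_o = 124.2 mm.

d_o = 124 mm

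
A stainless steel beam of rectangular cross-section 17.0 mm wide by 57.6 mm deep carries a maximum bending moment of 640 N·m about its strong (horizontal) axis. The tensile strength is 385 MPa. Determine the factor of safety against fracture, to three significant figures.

n = 5.65

Section modulus S = bh²/6 = 17.0×57.6²/6 = 9400 mm³.
σ = M/S = 640000/9400 = 68.08 MPa.
n = 385/68.08 = 5.655.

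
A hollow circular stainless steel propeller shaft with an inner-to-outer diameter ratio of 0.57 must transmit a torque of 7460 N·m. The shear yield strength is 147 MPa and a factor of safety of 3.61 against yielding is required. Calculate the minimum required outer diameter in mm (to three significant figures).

τ_allow = 147/3.61 = 40.72 MPa.
For a hollow shaft τ = 16T/[πd_o³(1−k⁴)] with k = 0.57, so 1−k⁴ = 0.8944.
d_o³ = 16T/[π τ_allow (1−k⁴)] = 16×7460000/(π×40.72×0.8944) = 1.043×10^6 mm³.
d_o = 101.4 mm.

d_o = 101 mm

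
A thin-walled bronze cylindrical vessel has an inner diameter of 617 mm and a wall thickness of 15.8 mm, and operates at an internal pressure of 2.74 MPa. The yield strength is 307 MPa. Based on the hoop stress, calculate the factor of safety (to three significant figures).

σ_h = pD/(2t) = 2.74×617/(2×15.8) = 53.50 MPa.
n = 307/53.50 = 5.738.

n = 5.74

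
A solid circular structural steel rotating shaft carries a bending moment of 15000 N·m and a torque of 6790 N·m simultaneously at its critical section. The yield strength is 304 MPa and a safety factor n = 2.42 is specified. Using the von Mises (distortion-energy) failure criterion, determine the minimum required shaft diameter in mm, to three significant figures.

σ_allow = σ_y/n = 304/2.42 = 125.6 MPa.
For a solid shaft σ_b = 32M/(πd³) and τ = 16T/(πd³), so the von Mises stress is σ' = (16/πd³)·√(4M²+3T²).
√(4M²+3T²) = √(4×(1.500×10^7)² + 3×(6.790×10^6)²) = 3.222×10^7 N·mm.
d³ = 16×3.222×10^7/(π×125.6) = 1.306×10^6 mm³.
d = 109.3 mm.

d = 109 mm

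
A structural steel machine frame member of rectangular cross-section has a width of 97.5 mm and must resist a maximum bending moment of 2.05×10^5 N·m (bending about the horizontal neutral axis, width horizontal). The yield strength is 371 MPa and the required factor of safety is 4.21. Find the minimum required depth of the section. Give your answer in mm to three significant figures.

σ_allow = 371/4.21 = 88.12 MPa.
For a rectangular section σ = 6M/(bh²), so h² = 6M/(b σ_allow) = 6×2.0500×10^8/(97.5×88.12) = 143200 mm².
h = 378.4 mm.

h = 378 mm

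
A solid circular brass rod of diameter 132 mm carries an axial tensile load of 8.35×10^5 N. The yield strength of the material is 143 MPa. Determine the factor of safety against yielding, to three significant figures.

A = πd²/4 = 13680 mm².
σ = F/A = 835000/13680 = 61.02 MPa.
n = 143/61.02 = 2.344.

n = 2.34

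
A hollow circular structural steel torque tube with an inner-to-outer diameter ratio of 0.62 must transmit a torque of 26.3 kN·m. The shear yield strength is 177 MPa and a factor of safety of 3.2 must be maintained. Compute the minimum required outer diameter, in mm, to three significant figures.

d_o = 142 mm

τ_allow = 177/3.2 = 55.31 MPa.
For a hollow shaft τ = 16T/[πd_o³(1−k⁴)] with k = 0.62, so 1−k⁴ = 0.8522.
d_o³ = 16T/[π τ_allow (1−k⁴)] = 16×2.6300×10^7/(π×55.31×0.8522) = 2.841×10^6 mm³.
d_o = 141.6 mm.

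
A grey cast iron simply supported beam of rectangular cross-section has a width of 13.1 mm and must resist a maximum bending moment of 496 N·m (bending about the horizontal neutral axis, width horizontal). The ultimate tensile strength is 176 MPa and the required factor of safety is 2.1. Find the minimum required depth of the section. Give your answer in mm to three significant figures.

h = 52.1 mm

σ_allow = 176/2.1 = 83.81 MPa.
For a rectangular section σ = 6M/(bh²), so h² = 6M/(b σ_allow) = 6×496000/(13.1×83.81) = 2711 mm².
h = 52.06 mm.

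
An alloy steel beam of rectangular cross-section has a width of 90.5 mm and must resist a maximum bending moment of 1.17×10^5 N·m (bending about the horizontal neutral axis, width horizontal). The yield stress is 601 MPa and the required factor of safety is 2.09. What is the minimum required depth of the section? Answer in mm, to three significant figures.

h = 164 mm

σ_allow = 601/2.09 = 287.6 MPa.
For a rectangular section σ = 6M/(bh²), so h² = 6M/(b σ_allow) = 6×1.1700×10^8/(90.5×287.6) = 26970 mm².
h = 164.2 mm.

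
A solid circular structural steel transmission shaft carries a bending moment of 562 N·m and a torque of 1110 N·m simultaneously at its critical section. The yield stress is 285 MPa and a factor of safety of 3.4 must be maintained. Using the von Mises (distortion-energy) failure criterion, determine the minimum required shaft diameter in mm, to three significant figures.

σ_allow = σ_y/n = 285/3.4 = 83.82 MPa.
For a solid shaft σ_b = 32M/(πd³) and τ = 16T/(πd³), so the von Mises stress is σ' = (16/πd³)·√(4M²+3T²).
√(4M²+3T²) = √(4×(562000)² + 3×(1.110×10^6)²) = 2.227×10^6 N·mm.
d³ = 16×2.227×10^6/(π×83.82) = 135300 mm³.
d = 51.34 mm.

d = 51.3 mm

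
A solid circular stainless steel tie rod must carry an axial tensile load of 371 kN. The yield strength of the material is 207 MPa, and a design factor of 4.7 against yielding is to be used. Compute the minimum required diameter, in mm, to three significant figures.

Allowable stress σ_allow = 207/4.7 = 44.04 MPa.
Required area A = F/σ_allow = 371000/44.04 = 8424 mm².
A = πd²/4 → d = √(4A/π) = 103.6 mm.

d = 104 mm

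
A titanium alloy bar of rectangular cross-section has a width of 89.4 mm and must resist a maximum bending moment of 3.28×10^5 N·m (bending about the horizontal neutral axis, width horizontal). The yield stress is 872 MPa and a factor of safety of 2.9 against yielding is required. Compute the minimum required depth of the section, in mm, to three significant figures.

h = 271 mm

σ_allow = 872/2.9 = 300.7 MPa.
For a rectangular section σ = 6M/(bh²), so h² = 6M/(b σ_allow) = 6×3.2800×10^8/(89.4×300.7) = 73210 mm².
h = 270.6 mm.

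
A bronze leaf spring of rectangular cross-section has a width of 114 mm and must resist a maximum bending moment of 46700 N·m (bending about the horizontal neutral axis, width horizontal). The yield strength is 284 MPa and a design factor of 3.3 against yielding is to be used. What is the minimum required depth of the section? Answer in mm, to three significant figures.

σ_allow = 284/3.3 = 86.06 MPa.
For a rectangular section σ = 6M/(bh²), so h² = 6M/(b σ_allow) = 6×4.6700×10^7/(114×86.06) = 28560 mm².
h = 169.0 mm.

h = 169 mm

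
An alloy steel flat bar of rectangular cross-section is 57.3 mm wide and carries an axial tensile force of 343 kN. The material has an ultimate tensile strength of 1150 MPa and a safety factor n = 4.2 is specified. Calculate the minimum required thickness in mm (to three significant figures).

σ_allow = 1150/4.2 = 273.8 MPa.
Required area A = F/σ_allow = 343000/273.8 = 1253 mm².
t = A/w = 1253/57.3 = 21.86 mm.

t = 21.9 mm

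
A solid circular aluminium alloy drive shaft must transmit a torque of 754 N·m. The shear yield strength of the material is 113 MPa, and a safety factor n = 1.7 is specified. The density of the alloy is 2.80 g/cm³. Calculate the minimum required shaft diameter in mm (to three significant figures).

d = 38.7 mm

Allowable shear stress τ_allow = 113/1.7 = 66.47 MPa.
For a solid shaft τ = 16T/(πd³), so d³ = 16T/(π τ_allow) = 16×754000/(π×66.47) = 57770 mm³.
d = (57770)^(1/3) = 38.66 mm.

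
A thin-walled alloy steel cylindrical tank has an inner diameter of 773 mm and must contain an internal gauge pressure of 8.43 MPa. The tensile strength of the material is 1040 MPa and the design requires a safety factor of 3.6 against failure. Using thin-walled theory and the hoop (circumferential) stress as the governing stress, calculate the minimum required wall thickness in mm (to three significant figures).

t = 11.3 mm

σ_allow = 1040/3.6 = 288.9 MPa.
Hoop stress σ_h = pD/(2t), so t = pD/(2σ_allow) = 8.43×773/(2×288.9) = 11.28 mm.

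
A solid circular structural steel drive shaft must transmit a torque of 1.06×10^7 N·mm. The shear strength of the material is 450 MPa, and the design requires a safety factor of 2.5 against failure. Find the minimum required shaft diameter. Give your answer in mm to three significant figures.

d = 66.9 mm

Allowable shear stress τ_allow = 450/2.5 = 180.0 MPa.
For a solid shaft τ = 16T/(πd³), so d³ = 16T/(π τ_allow) = 16×1.0600×10^7/(π×180.0) = 299900 mm³.
d = (299900)^(1/3) = 66.94 mm.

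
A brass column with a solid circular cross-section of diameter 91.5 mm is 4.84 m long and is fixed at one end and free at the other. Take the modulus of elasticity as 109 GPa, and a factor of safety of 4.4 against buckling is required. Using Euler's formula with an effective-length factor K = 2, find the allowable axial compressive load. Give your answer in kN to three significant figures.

I = πd⁴/64 = π×91.5⁴/64 = 3.441×10^6 mm⁴.
Effective length L_e = KL = 2×4.84 m = 9680 mm.
Euler critical load P_cr = π²EI/L_e² = π²×109000×3.441×10^6/9680² = 39500 N.
P_allow = P_cr/n = 39500/4.4 = 8978 N.

P_allow = 8.98 kN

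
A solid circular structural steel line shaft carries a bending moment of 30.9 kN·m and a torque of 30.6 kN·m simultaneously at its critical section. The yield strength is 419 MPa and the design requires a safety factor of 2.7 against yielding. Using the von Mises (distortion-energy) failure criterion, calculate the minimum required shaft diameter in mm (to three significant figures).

σ_allow = σ_y/n = 419/2.7 = 155.2 MPa.
For a solid shaft σ_b = 32M/(πd³) and τ = 16T/(πd³), so the von Mises stress is σ' = (16/πd³)·√(4M²+3T²).
√(4M²+3T²) = √(4×(3.090×10^7)² + 3×(3.060×10^7)²) = 8.141×10^7 N·mm.
d³ = 16×8.141×10^7/(π×155.2) = 2.672×10^6 mm³.
d = 138.8 mm.

d = 139 mm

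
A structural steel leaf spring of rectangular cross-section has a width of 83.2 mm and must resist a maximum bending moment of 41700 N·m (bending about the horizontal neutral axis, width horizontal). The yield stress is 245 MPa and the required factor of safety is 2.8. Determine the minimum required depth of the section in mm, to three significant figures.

σ_allow = 245/2.8 = 87.50 MPa.
For a rectangular section σ = 6M/(bh²), so h² = 6M/(b σ_allow) = 6×4.1700×10^7/(83.2×87.50) = 34370 mm².
h = 185.4 mm.

h = 185 mm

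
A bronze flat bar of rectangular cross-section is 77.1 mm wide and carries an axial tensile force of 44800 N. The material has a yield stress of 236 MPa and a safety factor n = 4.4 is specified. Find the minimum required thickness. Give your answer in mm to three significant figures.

σ_allow = 236/4.4 = 53.64 MPa.
Required area A = F/σ_allow = 44800/53.64 = 835.3 mm².
t = A/w = 835.3/77.1 = 10.83 mm.

t = 10.8 mm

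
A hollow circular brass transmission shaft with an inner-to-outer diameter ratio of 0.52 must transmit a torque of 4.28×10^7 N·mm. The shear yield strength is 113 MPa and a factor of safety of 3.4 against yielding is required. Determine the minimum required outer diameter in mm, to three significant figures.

τ_allow = 113/3.4 = 33.24 MPa.
For a hollow shaft τ = 16T/[πd_o³(1−k⁴)] with k = 0.52, so 1−k⁴ = 0.9269.
d_o³ = 16T/[π τ_allow (1−k⁴)] = 16×4.2800×10^7/(π×33.24×0.9269) = 7.076×10^6 mm³.
d_o = 192.0 mm.

d_o = 192 mm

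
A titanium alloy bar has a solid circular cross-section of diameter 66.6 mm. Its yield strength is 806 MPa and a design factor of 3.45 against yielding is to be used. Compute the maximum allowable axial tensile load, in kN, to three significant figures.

σ_allow = 806/3.45 = 233.6 MPa.
A = πd²/4 = π×66.6²/4 = 3484 mm².
F_allow = σ_allow × A = 233.6×3484 = 813900 N.

F_allow = 814 kN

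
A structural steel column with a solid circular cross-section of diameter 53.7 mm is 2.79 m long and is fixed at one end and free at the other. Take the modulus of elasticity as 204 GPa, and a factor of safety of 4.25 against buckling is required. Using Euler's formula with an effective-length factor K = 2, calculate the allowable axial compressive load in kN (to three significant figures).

I = πd⁴/64 = π×53.7⁴/64 = 408200 mm⁴.
Effective length L_e = KL = 2×2.79 m = 5580 mm.
Euler critical load P_cr = π²EI/L_e² = π²×204000×408200/5580² = 26400 N.
P_allow = P_cr/n = 26400/4.25 = 6211 N.

P_allow = 6.21 kN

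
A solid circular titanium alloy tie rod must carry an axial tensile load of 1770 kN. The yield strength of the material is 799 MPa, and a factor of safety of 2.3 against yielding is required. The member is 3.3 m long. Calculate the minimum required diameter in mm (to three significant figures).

Allowable stress σ_allow = 799/2.3 = 347.4 MPa.
Required area A = F/σ_allow = 1770000/347.4 = 5095 mm².
A = πd²/4 → d = √(4A/π) = 80.54 mm.

d = 80.5 mm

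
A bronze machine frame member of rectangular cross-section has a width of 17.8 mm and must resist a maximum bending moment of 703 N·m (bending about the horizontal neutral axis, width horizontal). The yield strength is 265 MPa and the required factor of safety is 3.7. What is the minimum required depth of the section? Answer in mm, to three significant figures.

σ_allow = 265/3.7 = 71.62 MPa.
For a rectangular section σ = 6M/(bh²), so h² = 6M/(b σ_allow) = 6×703000/(17.8×71.62) = 3309 mm².
h = 57.52 mm.

h = 57.5 mm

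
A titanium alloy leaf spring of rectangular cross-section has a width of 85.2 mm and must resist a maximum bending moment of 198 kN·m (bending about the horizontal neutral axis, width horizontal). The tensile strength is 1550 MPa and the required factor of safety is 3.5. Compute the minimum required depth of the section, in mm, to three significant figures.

h = 177 mm

σ_allow = 1550/3.5 = 442.9 MPa.
For a rectangular section σ = 6M/(bh²), so h² = 6M/(b σ_allow) = 6×1.9800×10^8/(85.2×442.9) = 31490 mm².
h = 177.4 mm.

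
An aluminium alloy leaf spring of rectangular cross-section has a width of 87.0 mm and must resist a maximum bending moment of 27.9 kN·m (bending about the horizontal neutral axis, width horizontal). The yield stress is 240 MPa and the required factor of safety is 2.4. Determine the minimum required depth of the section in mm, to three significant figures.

σ_allow = 240/2.4 = 100.0 MPa.
For a rectangular section σ = 6M/(bh²), so h² = 6M/(b σ_allow) = 6×2.7900×10^7/(87.0×100.0) = 19240 mm².
h = 138.7 mm.

h = 139 mm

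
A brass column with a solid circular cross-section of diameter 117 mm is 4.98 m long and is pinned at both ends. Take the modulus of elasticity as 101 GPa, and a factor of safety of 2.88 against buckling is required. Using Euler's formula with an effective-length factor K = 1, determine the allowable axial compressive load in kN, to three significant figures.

I = πd⁴/64 = π×117⁴/64 = 9.198×10^6 mm⁴.
Effective length L_e = KL = 1×4.98 m = 4980 mm.
Euler critical load P_cr = π²EI/L_e² = π²×101000×9.198×10^6/4980² = 369700 N.
P_allow = P_cr/n = 369700/2.88 = 128400 N.

P_allow = 128 kN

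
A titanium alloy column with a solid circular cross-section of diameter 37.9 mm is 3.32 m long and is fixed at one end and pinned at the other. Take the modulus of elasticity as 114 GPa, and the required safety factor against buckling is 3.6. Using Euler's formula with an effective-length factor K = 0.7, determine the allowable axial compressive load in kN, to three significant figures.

P_allow = 5.86 kN

I = πd⁴/64 = π×37.9⁴/64 = 101300 mm⁴.
Effective length L_e = KL = 0.7×3.32 m = 2324 mm.
Euler critical load P_cr = π²EI/L_e² = π²×114000×101300/2324² = 21100 N.
P_allow = P_cr/n = 21100/3.6 = 5861 N.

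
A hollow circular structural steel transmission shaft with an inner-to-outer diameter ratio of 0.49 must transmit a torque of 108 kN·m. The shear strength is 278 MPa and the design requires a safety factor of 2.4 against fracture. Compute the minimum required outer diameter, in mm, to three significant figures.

τ_allow = 278/2.4 = 115.8 MPa.
For a hollow shaft τ = 16T/[πd_o³(1−k⁴)] with k = 0.49, so 1−k⁴ = 0.9424.
d_o³ = 16T/[π τ_allow (1−k⁴)] = 16×1.0800×10^8/(π×115.8×0.9424) = 5.039×10^6 mm³.
d_o = 171.4 mm.

d_o = 171 mm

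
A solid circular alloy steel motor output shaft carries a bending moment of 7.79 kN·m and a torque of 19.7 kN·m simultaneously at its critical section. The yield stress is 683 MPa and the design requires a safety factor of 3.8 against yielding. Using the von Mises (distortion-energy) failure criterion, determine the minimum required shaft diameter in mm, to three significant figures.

d = 102 mm

σ_allow = σ_y/n = 683/3.8 = 179.7 MPa.
For a solid shaft σ_b = 32M/(πd³) and τ = 16T/(πd³), so the von Mises stress is σ' = (16/πd³)·√(4M²+3T²).
√(4M²+3T²) = √(4×(7.790×10^6)² + 3×(1.970×10^7)²) = 3.751×10^7 N·mm.
d³ = 16×3.751×10^7/(π×179.7) = 1.063×10^6 mm³.
d = 102.1 mm.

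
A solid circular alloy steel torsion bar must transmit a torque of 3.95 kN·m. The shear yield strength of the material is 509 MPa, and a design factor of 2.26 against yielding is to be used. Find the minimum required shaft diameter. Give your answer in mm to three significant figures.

Allowable shear stress τ_allow = 509/2.26 = 225.2 MPa.
For a solid shaft τ = 16T/(πd³), so d³ = 16T/(π τ_allow) = 16×3950000/(π×225.2) = 89320 mm³.
d = (89320)^(1/3) = 44.70 mm.

d = 44.7 mm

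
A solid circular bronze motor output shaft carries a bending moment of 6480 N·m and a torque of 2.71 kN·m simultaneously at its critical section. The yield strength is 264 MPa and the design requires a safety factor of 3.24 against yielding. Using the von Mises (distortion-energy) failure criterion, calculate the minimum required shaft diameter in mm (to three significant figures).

σ_allow = σ_y/n = 264/3.24 = 81.48 MPa.
For a solid shaft σ_b = 32M/(πd³) and τ = 16T/(πd³), so the von Mises stress is σ' = (16/πd³)·√(4M²+3T²).
√(4M²+3T²) = √(4×(6.480×10^6)² + 3×(2.710×10^6)²) = 1.378×10^7 N·mm.
d³ = 16×1.378×10^7/(π×81.48) = 861600 mm³.
d = 95.15 mm.

d = 95.2 mm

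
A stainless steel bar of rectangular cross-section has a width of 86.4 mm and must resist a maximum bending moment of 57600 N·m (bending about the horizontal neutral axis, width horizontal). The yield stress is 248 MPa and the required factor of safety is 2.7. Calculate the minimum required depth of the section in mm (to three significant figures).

h = 209 mm

σ_allow = 248/2.7 = 91.85 MPa.
For a rectangular section σ = 6M/(bh²), so h² = 6M/(b σ_allow) = 6×5.7600×10^7/(86.4×91.85) = 43550 mm².
h = 208.7 mm.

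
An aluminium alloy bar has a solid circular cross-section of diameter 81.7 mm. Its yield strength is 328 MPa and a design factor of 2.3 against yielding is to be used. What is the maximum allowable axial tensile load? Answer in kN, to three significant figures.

F_allow = 748 kN

σ_allow = 328/2.3 = 142.6 MPa.
A = πd²/4 = π×81.7²/4 = 5242 mm².
F_allow = σ_allow × A = 142.6×5242 = 747600 N.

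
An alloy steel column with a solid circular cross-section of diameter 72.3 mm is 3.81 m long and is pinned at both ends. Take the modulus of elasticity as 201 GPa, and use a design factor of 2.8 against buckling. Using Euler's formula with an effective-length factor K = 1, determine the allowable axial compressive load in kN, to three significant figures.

P_allow = 65.5 kN

I = πd⁴/64 = π×72.3⁴/64 = 1.341×10^6 mm⁴.
Effective length L_e = KL = 1×3.81 m = 3810 mm.
Euler critical load P_cr = π²EI/L_e² = π²×201000×1.341×10^6/3810² = 183300 N.
P_allow = P_cr/n = 183300/2.8 = 65470 N.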